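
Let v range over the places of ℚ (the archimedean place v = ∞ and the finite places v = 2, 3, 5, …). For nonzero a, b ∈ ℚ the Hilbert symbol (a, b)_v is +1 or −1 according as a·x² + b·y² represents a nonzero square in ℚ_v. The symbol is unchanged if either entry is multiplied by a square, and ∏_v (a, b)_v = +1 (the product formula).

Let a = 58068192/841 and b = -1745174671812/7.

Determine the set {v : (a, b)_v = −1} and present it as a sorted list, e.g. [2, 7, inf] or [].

Mod squares: a ≡ 12558, b ≡ -16594431. Check v ∈ {∞, 2, 3, 7, 11, 13, 17, 23, 29, 43, 47}.
v=3: a=3^1·(≡1), b=3^3·(≡1) mod 3; (1|3)=+1, (1|3)=+1; (−1)^{1·3·1}·(+1)^3·(+1)^1 = -1.
v=47: a=47^0·(≡24), b=47^1·(≡10) mod 47; (24|47)=+1, (10|47)=-1; (−1)^{0·1·23}·(+1)^1·(-1)^0 = +1.
v=2: v_2(a)=5, v_2(b)=2; units ≡ 7, 1 (mod 8); ε·ε+αω+βω = 1·0+5·0+2·0 ≡ 0  ⇒  (a,b)_2 = +1.
v=23: a=23^1·(≡19), b=23^1·(≡13) mod 23; (19|23)=-1, (13|23)=+1; (−1)^{1·1·11}·(-1)^1·(+1)^1 = +1.
v=17: a=17^2·(≡7), b=17^1·(≡11) mod 17; (7|17)=-1, (11|17)=-1; (−1)^{2·1·8}·(-1)^1·(-1)^2 = -1.
v=11: a=11^0·(≡10), b=11^2·(≡3) mod 11; (10|11)=-1, (3|11)=+1; (−1)^{0·2·5}·(-1)^2·(+1)^0 = +1.
v=13: a=13^1·(≡4), b=13^2·(≡3) mod 13; (4|13)=+1, (3|13)=+1; (−1)^{1·2·6}·(+1)^2·(+1)^1 = +1.
v=7: a=7^1·(≡1), b=7^-1·(≡2) mod 7; (1|7)=+1, (2|7)=+1; (−1)^{1·-1·3}·(+1)^-1·(+1)^1 = -1.
v=29: a=29^-2·(≡13), b=29^0·(≡4) mod 29; (13|29)=+1, (4|29)=+1; (−1)^{-2·0·14}·(+1)^0·(+1)^-2 = +1.
v=43: a=43^0·(≡27), b=43^1·(≡34) mod 43; (27|43)=-1, (34|43)=-1; (−1)^{0·1·21}·(-1)^1·(-1)^0 = -1.
v=∞: 12558 > 0 and -16594431 < 0  ⇒  (a,b)_∞ = +1.
(12558, -16594431 / ℚ) ramifies at {3, 7, 17, 43}: a division algebra.

[3, 7, 17, 43]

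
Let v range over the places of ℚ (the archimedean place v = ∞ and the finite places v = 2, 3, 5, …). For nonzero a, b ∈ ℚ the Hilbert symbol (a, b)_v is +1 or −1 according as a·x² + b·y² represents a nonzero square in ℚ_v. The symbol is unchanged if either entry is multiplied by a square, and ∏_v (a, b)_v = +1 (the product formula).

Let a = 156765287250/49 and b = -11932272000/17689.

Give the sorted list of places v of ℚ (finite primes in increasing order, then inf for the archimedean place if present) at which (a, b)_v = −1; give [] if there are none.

(a, b) ≡ (4290, -10230) mod (ℚ^×)²; places V = {2, 3, 5, 7, 11, 13, 19, 31, ∞}.
(a,b)_3: α=3, u≡2; β=7, v≡1 (mod 3); (2|3)=-1, (1|3)=+1; sign (−1)^1·-1^7·+1^3 = +1.
(a,b)_5: α=3, u≡2; β=3, v≡1 (mod 5); (2|5)=-1, (1|5)=+1; sign (−1)^0·-1^3·+1^3 = -1.
(a,b)_11: α=1, u≡3; β=1, v≡9 (mod 11); (3|11)=+1, (9|11)=+1; sign (−1)^1·+1^1·+1^1 = -1.
(a,b)_19: α=0, u≡14; β=-2, v≡9 (mod 19); (14|19)=-1, (9|19)=+1; sign (−1)^0·-1^-2·+1^0 = +1.
(a,b)_13: α=3, u≡11; β=0, v≡3 (mod 13); (11|13)=-1, (3|13)=+1; sign (−1)^0·-1^0·+1^3 = +1.
(a,b)_7: α=-2, u≡5; β=-2, v≡4 (mod 7); (5|7)=-1, (4|7)=+1; sign (−1)^0·-1^-2·+1^-2 = +1.
(a,b)_2: α=1, β=7; u≡1, v≡5 (mod 8); ε(u)ε(v)=0·0, αω(v)=1·1, βω(u)=7·0; sum ≡ 1  ⇒  -1.
(a,b)_31: α=2, u≡23; β=1, v≡21 (mod 31); (23|31)=-1, (21|31)=-1; sign (−1)^0·-1^1·-1^2 = -1.
(a,b)_∞: sgn(4290)=+, sgn(-10230)=−, so +1.
(4290, -10230 / ℚ) ramifies at {2, 5, 11, 31}: a division algebra.

[2, 5, 11, 31]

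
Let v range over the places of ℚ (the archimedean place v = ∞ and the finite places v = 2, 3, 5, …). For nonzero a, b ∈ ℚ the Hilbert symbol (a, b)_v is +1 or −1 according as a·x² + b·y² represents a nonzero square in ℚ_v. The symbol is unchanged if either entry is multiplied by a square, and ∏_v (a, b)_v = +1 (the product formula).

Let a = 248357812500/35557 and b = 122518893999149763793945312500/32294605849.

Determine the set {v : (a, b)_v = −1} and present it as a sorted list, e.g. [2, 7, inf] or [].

Mod squares: a ≡ 777, b ≡ 22533. Check v ∈ {∞, 2, 3, 5, 7, 11, 13, 17, 29, 31, 37}.
v=31: a=31^-2·(≡14), b=31^-4·(≡21) mod 31; (14|31)=+1, (21|31)=-1; (−1)^{-2·-4·15}·(+1)^-4·(-1)^-2 = +1.
v=29: a=29^2·(≡16), b=29^5·(≡23) mod 29; (16|29)=+1, (23|29)=+1; (−1)^{2·5·14}·(+1)^5·(+1)^2 = +1.
v=13: a=13^0·(≡9), b=13^4·(≡9) mod 13; (9|13)=+1, (9|13)=+1; (−1)^{0·4·6}·(+1)^4·(+1)^0 = +1.
v=3: a=3^3·(≡1), b=3^3·(≡2) mod 3; (1|3)=+1, (2|3)=-1; (−1)^{3·3·1}·(+1)^3·(-1)^3 = +1.
v=37: a=37^-1·(≡7), b=37^1·(≡17) mod 37; (7|37)=+1, (17|37)=-1; (−1)^{-1·1·18}·(+1)^1·(-1)^-1 = -1.
v=2: v_2(a)=2, v_2(b)=2; units ≡ 1, 5 (mod 8); ε·ε+αω+βω = 0·0+2·1+2·0 ≡ 0  ⇒  (a,b)_2 = +1.
v=11: a=11^0·(≡10), b=11^-2·(≡1) mod 11; (10|11)=-1, (1|11)=+1; (−1)^{0·-2·5}·(-1)^-2·(+1)^0 = +1.
v=∞: 777 > 0 and 22533 > 0  ⇒  (a,b)_∞ = +1.
v=7: a=7^1·(≡3), b=7^3·(≡6) mod 7; (3|7)=-1, (6|7)=-1; (−1)^{1·3·3}·(-1)^3·(-1)^1 = -1.
v=17: a=17^0·(≡14), b=17^-2·(≡1) mod 17; (14|17)=-1, (1|17)=+1; (−1)^{0·-2·8}·(-1)^-2·(+1)^0 = +1.
v=5: a=5^8·(≡3), b=5^16·(≡3) mod 5; (3|5)=-1, (3|5)=-1; (−1)^{8·16·2}·(-1)^16·(-1)^8 = +1.
Ram(777, 22533) = {7, 37}; no ℚ_7-point on the conic.

[7, 37]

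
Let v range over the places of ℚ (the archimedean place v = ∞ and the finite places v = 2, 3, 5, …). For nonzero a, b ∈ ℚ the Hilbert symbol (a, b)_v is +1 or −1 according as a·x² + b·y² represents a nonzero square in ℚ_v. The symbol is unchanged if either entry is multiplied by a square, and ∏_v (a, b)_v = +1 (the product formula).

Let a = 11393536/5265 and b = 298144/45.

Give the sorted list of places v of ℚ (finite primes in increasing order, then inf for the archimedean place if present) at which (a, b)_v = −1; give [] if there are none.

[2, 5]

(a, b) ≡ (10010, 770) mod (ℚ^×)²; places V = {2, 3, 5, 7, 11, 13, 17, ∞}.
(a,b)_∞: sgn(10010)=+, sgn(770)=+, so +1.
(a,b)_7: α=1, u≡1; β=1, v≡6 (mod 7); (1|7)=+1, (6|7)=-1; sign (−1)^1·+1^1·-1^1 = +1.
(a,b)_13: α=-1, u≡12; β=0, v≡9 (mod 13); (12|13)=+1, (9|13)=+1; sign (−1)^0·+1^0·+1^-1 = +1.
(a,b)_11: α=1, u≡7; β=3, v≡4 (mod 11); (7|11)=-1, (4|11)=+1; sign (−1)^1·-1^3·+1^1 = +1.
(a,b)_2: α=9, β=5; u≡5, v≡1 (mod 8); ε(u)ε(v)=0·0, αω(v)=9·0, βω(u)=5·1; sum ≡ 1  ⇒  -1.
(a,b)_17: α=2, u≡10; β=0, v≡6 (mod 17); (10|17)=-1, (6|17)=-1; sign (−1)^0·-1^0·-1^2 = +1.
(a,b)_3: α=-4, u≡2; β=-2, v≡2 (mod 3); (2|3)=-1, (2|3)=-1; sign (−1)^0·-1^-2·-1^-4 = +1.
(a,b)_5: α=-1, u≡2; β=-1, v≡1 (mod 5); (2|5)=-1, (1|5)=+1; sign (−1)^0·-1^-1·+1^-1 = -1.
(10010, 770 / ℚ) ramifies at {2, 5}: a division algebra.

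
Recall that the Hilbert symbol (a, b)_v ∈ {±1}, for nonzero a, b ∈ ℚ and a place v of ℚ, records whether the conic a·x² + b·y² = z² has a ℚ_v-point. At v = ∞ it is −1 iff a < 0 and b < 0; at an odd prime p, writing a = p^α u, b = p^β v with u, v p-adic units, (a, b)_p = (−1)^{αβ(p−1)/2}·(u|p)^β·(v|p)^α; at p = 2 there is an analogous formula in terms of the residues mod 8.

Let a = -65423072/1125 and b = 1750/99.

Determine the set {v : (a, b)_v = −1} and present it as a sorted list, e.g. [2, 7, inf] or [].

(a, b) ≡ (-24310, 770) mod (ℚ^×)²; places V = {2, 3, 5, 7, 11, 13, 17, 29, ∞}.
(a,b)_7: α=0, u≡4; β=1, v≡5 (mod 7); (4|7)=+1, (5|7)=-1; sign (−1)^0·+1^1·-1^0 = +1.
(a,b)_∞: sgn(-24310)=−, sgn(770)=+, so +1.
(a,b)_5: α=-3, u≡2; β=3, v≡1 (mod 5); (2|5)=-1, (1|5)=+1; sign (−1)^0·-1^3·+1^-3 = -1.
(a,b)_11: α=1, u≡9; β=-1, v≡5 (mod 11); (9|11)=+1, (5|11)=+1; sign (−1)^1·+1^-1·+1^1 = -1.
(a,b)_3: α=-2, u≡2; β=-2, v≡2 (mod 3); (2|3)=-1, (2|3)=-1; sign (−1)^0·-1^-2·-1^-2 = +1.
(a,b)_2: α=5, β=1; u≡5, v≡1 (mod 8); ε(u)ε(v)=0·0, αω(v)=5·0, βω(u)=1·1; sum ≡ 1  ⇒  -1.
(a,b)_13: α=1, u≡6; β=0, v≡1 (mod 13); (6|13)=-1, (1|13)=+1; sign (−1)^0·-1^0·+1^1 = +1.
(a,b)_29: α=2, u≡12; β=0, v≡25 (mod 29); (12|29)=-1, (25|29)=+1; sign (−1)^0·-1^0·+1^2 = +1.
(a,b)_17: α=1, u≡9; β=0, v≡6 (mod 17); (9|17)=+1, (6|17)=-1; sign (−1)^0·+1^0·-1^1 = -1.
Ram(-24310, 770) = {2, 5, 11, 17}; no ℚ_2-point on the conic.

[2, 5, 11, 17]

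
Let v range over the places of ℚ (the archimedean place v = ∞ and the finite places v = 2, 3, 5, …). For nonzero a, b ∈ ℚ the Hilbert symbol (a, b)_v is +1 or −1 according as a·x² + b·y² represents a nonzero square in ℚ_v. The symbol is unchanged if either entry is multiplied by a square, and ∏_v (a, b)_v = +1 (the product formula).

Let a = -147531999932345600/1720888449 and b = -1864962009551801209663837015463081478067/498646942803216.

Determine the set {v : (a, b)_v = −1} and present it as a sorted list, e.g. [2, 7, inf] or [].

[3, 7, 17, 23, 47, inf]

(a, b) ≡ (-145490709, -1153243) mod (ℚ^×)²; places V = {2, 3, 5, 7, 11, 13, 17, 19, 23, 29, 41, 47, 53, ∞}.
(a,b)_3: α=-1, u≡2; β=-8, v≡2 (mod 3); (2|3)=-1, (2|3)=-1; sign (−1)^0·-1^-8·-1^-1 = -1.
(a,b)_19: α=2, u≡9; β=5, v≡3 (mod 19); (9|19)=+1, (3|19)=-1; sign (−1)^0·+1^5·-1^2 = +1.
(a,b)_53: α=0, u≡11; β=2, v≡4 (mod 53); (11|53)=+1, (4|53)=+1; sign (−1)^0·+1^2·+1^0 = +1.
(a,b)_47: α=3, u≡3; β=4, v≡10 (mod 47); (3|47)=+1, (10|47)=-1; sign (−1)^0·+1^4·-1^3 = -1.
(a,b)_2: α=8, β=-4; u≡3, v≡5 (mod 8); ε(u)ε(v)=1·0, αω(v)=8·1, βω(u)=-4·1; sum ≡ 0  ⇒  +1.
(a,b)_41: α=-4, u≡33; β=-6, v≡9 (mod 41); (33|41)=+1, (9|41)=+1; sign (−1)^0·+1^-6·+1^-4 = +1.
(a,b)_29: α=-1, u≡14; β=1, v≡18 (mod 29); (14|29)=-1, (18|29)=-1; sign (−1)^0·-1^1·-1^-1 = +1.
(a,b)_5: α=2, u≡4; β=0, v≡3 (mod 5); (4|5)=+1, (3|5)=-1; sign (−1)^0·+1^0·-1^2 = +1.
(a,b)_11: α=2, u≡7; β=4, v≡7 (mod 11); (7|11)=-1, (7|11)=-1; sign (−1)^0·-1^4·-1^2 = +1.
(a,b)_7: α=-1, u≡3; β=3, v≡6 (mod 7); (3|7)=-1, (6|7)=-1; sign (−1)^1·-1^3·-1^-1 = -1.
(a,b)_13: α=1, u≡12; β=5, v≡9 (mod 13); (12|13)=+1, (9|13)=+1; sign (−1)^0·+1^5·+1^1 = +1.
(a,b)_17: α=1, u≡15; β=4, v≡10 (mod 17); (15|17)=+1, (10|17)=-1; sign (−1)^0·+1^4·-1^1 = -1.
(a,b)_∞: sgn(-145490709)=−, sgn(-1153243)=−, so -1.
(a,b)_23: α=1, u≡7; β=3, v≡19 (mod 23); (7|23)=-1, (19|23)=-1; sign (−1)^1·-1^3·-1^1 = -1.
(-145490709, -1153243 / ℚ) ramifies at {3, 7, 17, 23, 47, ∞}: a division algebra.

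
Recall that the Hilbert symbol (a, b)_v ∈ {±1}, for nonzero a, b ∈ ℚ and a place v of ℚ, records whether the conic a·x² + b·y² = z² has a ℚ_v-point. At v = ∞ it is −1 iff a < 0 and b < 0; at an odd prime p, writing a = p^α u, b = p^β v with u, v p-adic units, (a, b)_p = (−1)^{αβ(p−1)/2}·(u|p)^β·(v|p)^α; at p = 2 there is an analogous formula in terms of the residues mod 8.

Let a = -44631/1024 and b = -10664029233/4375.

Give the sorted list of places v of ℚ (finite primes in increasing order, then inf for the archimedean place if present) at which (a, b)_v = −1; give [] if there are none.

(a, b) ≡ (-551, -31031) mod (ℚ^×)²; places V = {2, 3, 5, 7, 11, 13, 19, 29, 31, 47, ∞}.
(a,b)_13: α=0, u≡5; β=1, v≡8 (mod 13); (5|13)=-1, (8|13)=-1; sign (−1)^0·-1^1·-1^0 = -1.
(a,b)_31: α=0, u≡9; β=1, v≡3 (mod 31); (9|31)=+1, (3|31)=-1; sign (−1)^0·+1^1·-1^0 = +1.
(a,b)_47: α=0, u≡31; β=2, v≡17 (mod 47); (31|47)=-1, (17|47)=+1; sign (−1)^0·-1^2·+1^0 = +1.
(a,b)_11: α=0, u≡7; β=3, v≡2 (mod 11); (7|11)=-1, (2|11)=-1; sign (−1)^0·-1^3·-1^0 = -1.
(a,b)_19: α=1, u≡6; β=0, v≡2 (mod 19); (6|19)=+1, (2|19)=-1; sign (−1)^0·+1^0·-1^1 = -1.
(a,b)_5: α=0, u≡1; β=-4, v≡1 (mod 5); (1|5)=+1, (1|5)=+1; sign (−1)^0·+1^-4·+1^0 = +1.
(a,b)_∞: sgn(-551)=−, sgn(-31031)=−, so -1.
(a,b)_7: α=0, u≡4; β=-1, v≡5 (mod 7); (4|7)=+1, (5|7)=-1; sign (−1)^0·+1^-1·-1^0 = +1.
(a,b)_29: α=1, u≡3; β=0, v≡7 (mod 29); (3|29)=-1, (7|29)=+1; sign (−1)^0·-1^0·+1^1 = +1.
(a,b)_2: α=-10, β=0; u≡1, v≡1 (mod 8); ε(u)ε(v)=0·0, αω(v)=-10·0, βω(u)=0·0; sum ≡ 0  ⇒  +1.
(a,b)_3: α=4, u≡1; β=2, v≡1 (mod 3); (1|3)=+1, (1|3)=+1; sign (−1)^0·+1^2·+1^4 = +1.
Ram(-551, -31031) = {11, 13, 19, ∞}; no ℚ_11-point on the conic.

[11, 13, 19, inf]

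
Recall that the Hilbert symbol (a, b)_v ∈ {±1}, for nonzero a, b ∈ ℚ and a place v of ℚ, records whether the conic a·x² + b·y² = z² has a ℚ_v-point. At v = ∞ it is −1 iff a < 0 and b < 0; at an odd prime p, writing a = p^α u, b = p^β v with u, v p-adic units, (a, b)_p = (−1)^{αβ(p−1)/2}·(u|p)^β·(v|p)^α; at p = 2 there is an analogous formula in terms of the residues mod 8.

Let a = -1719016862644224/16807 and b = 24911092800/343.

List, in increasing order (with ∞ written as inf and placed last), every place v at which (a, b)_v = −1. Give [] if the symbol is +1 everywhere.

(a, b) ≡ (-75922, 119) mod (ℚ^×)²; places V = {2, 3, 5, 7, 11, 13, 17, 29, ∞}.
(a,b)_5: α=0, u≡3; β=2, v≡4 (mod 5); (3|5)=-1, (4|5)=+1; sign (−1)^0·-1^2·+1^0 = +1.
(a,b)_13: α=2, u≡6; β=0, v≡7 (mod 13); (6|13)=-1, (7|13)=-1; sign (−1)^0·-1^0·-1^2 = +1.
(a,b)_3: α=2, u≡2; β=2, v≡2 (mod 3); (2|3)=-1, (2|3)=-1; sign (−1)^0·-1^2·-1^2 = +1.
(a,b)_17: α=1, u≡3; β=1, v≡11 (mod 17); (3|17)=-1, (11|17)=-1; sign (−1)^0·-1^1·-1^1 = +1.
(a,b)_∞: sgn(-75922)=−, sgn(119)=+, so +1.
(a,b)_11: α=3, u≡6; β=2, v≡4 (mod 11); (6|11)=-1, (4|11)=+1; sign (−1)^0·-1^2·+1^3 = +1.
(a,b)_7: α=-5, u≡4; β=-3, v≡6 (mod 7); (4|7)=+1, (6|7)=-1; sign (−1)^1·+1^-3·-1^-5 = +1.
(a,b)_29: α=3, u≡10; β=2, v≡18 (mod 29); (10|29)=-1, (18|29)=-1; sign (−1)^0·-1^2·-1^3 = -1.
(a,b)_2: α=11, β=6; u≡7, v≡7 (mod 8); ε(u)ε(v)=1·1, αω(v)=11·0, βω(u)=6·0; sum ≡ 1  ⇒  -1.
(-75922, 119 / ℚ) ramifies at {2, 29}: a division algebra.

[2, 29]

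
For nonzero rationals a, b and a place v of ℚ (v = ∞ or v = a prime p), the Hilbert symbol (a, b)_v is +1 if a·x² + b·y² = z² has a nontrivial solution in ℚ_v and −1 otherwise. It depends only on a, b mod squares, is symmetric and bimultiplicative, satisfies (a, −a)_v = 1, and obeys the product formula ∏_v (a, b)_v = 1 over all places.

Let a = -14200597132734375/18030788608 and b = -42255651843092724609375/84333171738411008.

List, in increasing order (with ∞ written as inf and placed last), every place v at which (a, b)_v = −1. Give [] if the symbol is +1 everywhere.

[7, 11, 17, inf]

(a, b) ≡ (-13090, -935) mod (ℚ^×)²; places V = {2, 3, 5, 7, 11, 17, 23, ∞}.
(a,b)_23: α=4, u≡14; β=6, v≡4 (mod 23); (14|23)=-1, (4|23)=+1; sign (−1)^0·-1^6·+1^4 = +1.
(a,b)_7: α=-1, u≡3; β=-2, v≡5 (mod 7); (3|7)=-1, (5|7)=-1; sign (−1)^0·-1^-2·-1^-1 = -1.
(a,b)_11: α=1, u≡1; β=1, v≡9 (mod 11); (1|11)=+1, (9|11)=+1; sign (−1)^1·+1^1·+1^1 = -1.
(a,b)_17: α=-3, u≡10; β=-7, v≡9 (mod 17); (10|17)=-1, (9|17)=+1; sign (−1)^0·-1^-7·+1^-3 = -1.
(a,b)_2: α=-19, β=-22; u≡7, v≡1 (mod 8); ε(u)ε(v)=1·0, αω(v)=-19·0, βω(u)=-22·0; sum ≡ 0  ⇒  +1.
(a,b)_∞: sgn(-13090)=−, sgn(-935)=−, so -1.
(a,b)_3: α=10, u≡2; β=12, v≡1 (mod 3); (2|3)=-1, (1|3)=+1; sign (−1)^0·-1^12·+1^10 = +1.
(a,b)_5: α=7, u≡2; β=11, v≡2 (mod 5); (2|5)=-1, (2|5)=-1; sign (−1)^0·-1^11·-1^7 = +1.
|Ram(-13090, -935)| = 4, even; anisotropic at {7, 11, 17, ∞}.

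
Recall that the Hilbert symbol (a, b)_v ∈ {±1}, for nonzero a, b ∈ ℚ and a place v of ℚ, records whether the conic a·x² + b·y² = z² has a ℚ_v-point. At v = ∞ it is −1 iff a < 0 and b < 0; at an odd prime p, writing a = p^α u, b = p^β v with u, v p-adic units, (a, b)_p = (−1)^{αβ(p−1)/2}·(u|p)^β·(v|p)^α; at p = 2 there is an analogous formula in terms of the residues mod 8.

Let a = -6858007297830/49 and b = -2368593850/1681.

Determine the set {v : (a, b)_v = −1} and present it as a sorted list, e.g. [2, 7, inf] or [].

[3, 29, 37, inf]

Mod squares: a ≡ -762000810870, b ≡ -1933546. Check v ∈ {∞, 2, 3, 5, 7, 13, 17, 29, 37, 41, 43, 47, 53}.
v=41: a=41^0·(≡37), b=41^-2·(≡12) mod 41; (37|41)=+1, (12|41)=-1; (−1)^{0·-2·20}·(+1)^-2·(-1)^0 = +1.
v=37: a=37^1·(≡27), b=37^1·(≡15) mod 37; (27|37)=+1, (15|37)=-1; (−1)^{1·1·18}·(+1)^1·(-1)^1 = -1.
v=43: a=43^1·(≡14), b=43^0·(≡1) mod 43; (14|43)=+1, (1|43)=+1; (−1)^{1·0·21}·(+1)^0·(+1)^1 = +1.
v=7: a=7^-2·(≡4), b=7^2·(≡4) mod 7; (4|7)=+1, (4|7)=+1; (−1)^{-2·2·3}·(+1)^2·(+1)^-2 = +1.
v=29: a=29^1·(≡13), b=29^1·(≡21) mod 29; (13|29)=+1, (21|29)=-1; (−1)^{1·1·14}·(+1)^1·(-1)^1 = -1.
v=3: a=3^3·(≡2), b=3^0·(≡2) mod 3; (2|3)=-1, (2|3)=-1; (−1)^{3·0·1}·(-1)^0·(-1)^3 = -1.
v=5: a=5^1·(≡1), b=5^2·(≡1) mod 5; (1|5)=+1, (1|5)=+1; (−1)^{1·2·2}·(+1)^2·(+1)^1 = +1.
v=17: a=17^1·(≡2), b=17^1·(≡4) mod 17; (2|17)=+1, (4|17)=+1; (−1)^{1·1·8}·(+1)^1·(+1)^1 = +1.
v=53: a=53^1·(≡30), b=53^1·(≡39) mod 53; (30|53)=-1, (39|53)=-1; (−1)^{1·1·26}·(-1)^1·(-1)^1 = +1.
v=2: v_2(a)=1, v_2(b)=1; units ≡ 5, 3 (mod 8); ε·ε+αω+βω = 0·1+1·1+1·1 ≡ 0  ⇒  (a,b)_2 = +1.
v=∞: -762000810870 < 0 and -1933546 < 0  ⇒  (a,b)_∞ = -1.
v=13: a=13^1·(≡1), b=13^0·(≡10) mod 13; (1|13)=+1, (10|13)=+1; (−1)^{1·0·6}·(+1)^0·(+1)^1 = +1.
v=47: a=47^1·(≡40), b=47^0·(≡42) mod 47; (40|47)=-1, (42|47)=+1; (−1)^{1·0·23}·(-1)^0·(+1)^1 = +1.
Ram(-762000810870, -1933546) = {3, 29, 37, ∞}; no ℚ_3-point on the conic.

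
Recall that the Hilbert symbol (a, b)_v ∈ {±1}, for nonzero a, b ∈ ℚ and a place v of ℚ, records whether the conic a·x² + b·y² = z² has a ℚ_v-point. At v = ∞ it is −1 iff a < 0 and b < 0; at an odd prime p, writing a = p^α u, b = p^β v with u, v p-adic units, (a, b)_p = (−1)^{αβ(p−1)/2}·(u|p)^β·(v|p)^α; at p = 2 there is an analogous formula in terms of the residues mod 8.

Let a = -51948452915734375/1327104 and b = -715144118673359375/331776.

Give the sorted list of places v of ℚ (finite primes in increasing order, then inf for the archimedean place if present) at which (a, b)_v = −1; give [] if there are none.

(a, b) ≡ (-4807, -312455) mod (ℚ^×)²; places V = {2, 3, 5, 7, 11, 13, 17, 19, 23, ∞}.
(a,b)_11: α=1, u≡3; β=1, v≡6 (mod 11); (3|11)=+1, (6|11)=-1; sign (−1)^1·+1^1·-1^1 = +1.
(a,b)_3: α=-4, u≡2; β=-4, v≡1 (mod 3); (2|3)=-1, (1|3)=+1; sign (−1)^0·-1^-4·+1^-4 = +1.
(a,b)_2: α=-14, β=-12; u≡1, v≡1 (mod 8); ε(u)ε(v)=0·0, αω(v)=-14·0, βω(u)=-12·0; sum ≡ 0  ⇒  +1.
(a,b)_23: α=1, u≡14; β=1, v≡13 (mod 23); (14|23)=-1, (13|23)=+1; sign (−1)^1·-1^1·+1^1 = +1.
(a,b)_19: α=1, u≡14; β=3, v≡4 (mod 19); (14|19)=-1, (4|19)=+1; sign (−1)^1·-1^3·+1^1 = +1.
(a,b)_13: α=2, u≡10; β=3, v≡5 (mod 13); (10|13)=+1, (5|13)=-1; sign (−1)^0·+1^3·-1^2 = +1.
(a,b)_7: α=2, u≡4; β=4, v≡4 (mod 7); (4|7)=+1, (4|7)=+1; sign (−1)^0·+1^4·+1^2 = +1.
(a,b)_5: α=6, u≡2; β=7, v≡1 (mod 5); (2|5)=-1, (1|5)=+1; sign (−1)^0·-1^7·+1^6 = -1.
(a,b)_∞: sgn(-4807)=−, sgn(-312455)=−, so -1.
(a,b)_17: α=4, u≡1; β=0, v≡11 (mod 17); (1|17)=+1, (11|17)=-1; sign (−1)^0·+1^0·-1^4 = +1.
(-4807, -312455 / ℚ) ramifies at {5, ∞}: a division algebra.

[5, inf]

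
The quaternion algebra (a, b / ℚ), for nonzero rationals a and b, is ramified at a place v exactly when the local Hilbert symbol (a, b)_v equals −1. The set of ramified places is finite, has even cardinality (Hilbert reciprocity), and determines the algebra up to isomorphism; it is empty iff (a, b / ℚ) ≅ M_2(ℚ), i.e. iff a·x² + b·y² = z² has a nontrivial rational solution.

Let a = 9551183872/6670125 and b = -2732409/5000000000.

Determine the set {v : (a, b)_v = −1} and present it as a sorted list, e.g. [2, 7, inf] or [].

Mod squares: a ≡ 5510, b ≡ -2. Check v ∈ {∞, 2, 3, 5, 7, 11, 19, 23, 29}.
v=2: v_2(a)=15, v_2(b)=-9; units ≡ 3, 7 (mod 8); ε·ε+αω+βω = 1·1+15·0+-9·1 ≡ 0  ⇒  (a,b)_2 = +1.
v=19: a=19^1·(≡5), b=19^2·(≡9) mod 19; (5|19)=+1, (9|19)=+1; (−1)^{1·2·9}·(+1)^2·(+1)^1 = +1.
v=∞: 5510 > 0 and -2 < 0  ⇒  (a,b)_∞ = +1.
v=7: a=7^-2·(≡2), b=7^0·(≡3) mod 7; (2|7)=+1, (3|7)=-1; (−1)^{-2·0·3}·(+1)^0·(-1)^-2 = +1.
v=5: a=5^-3·(≡2), b=5^-10·(≡3) mod 5; (2|5)=-1, (3|5)=-1; (−1)^{-3·-10·2}·(-1)^-10·(-1)^-3 = -1.
v=23: a=23^2·(≡3), b=23^0·(≡19) mod 23; (3|23)=+1, (19|23)=-1; (−1)^{2·0·11}·(+1)^0·(-1)^2 = +1.
v=3: a=3^-2·(≡2), b=3^2·(≡1) mod 3; (2|3)=-1, (1|3)=+1; (−1)^{-2·2·1}·(-1)^2·(+1)^-2 = +1.
v=29: a=29^1·(≡22), b=29^2·(≡19) mod 29; (22|29)=+1, (19|29)=-1; (−1)^{1·2·14}·(+1)^2·(-1)^1 = -1.
v=11: a=11^-2·(≡8), b=11^0·(≡4) mod 11; (8|11)=-1, (4|11)=+1; (−1)^{-2·0·5}·(-1)^0·(+1)^-2 = +1.
Ram(5510, -2) = {5, 29}; no ℚ_5-point on the conic.

[5, 29]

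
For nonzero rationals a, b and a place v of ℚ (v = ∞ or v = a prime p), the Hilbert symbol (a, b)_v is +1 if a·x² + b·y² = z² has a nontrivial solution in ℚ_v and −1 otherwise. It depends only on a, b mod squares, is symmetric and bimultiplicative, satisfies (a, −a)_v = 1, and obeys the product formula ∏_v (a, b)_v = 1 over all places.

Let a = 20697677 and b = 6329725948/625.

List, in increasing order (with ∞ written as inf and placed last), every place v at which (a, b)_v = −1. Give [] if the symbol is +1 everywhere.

Mod squares: a ≡ 20697677, b ≡ 1881607. Check v ∈ {∞, 2, 5, 7, 11, 13, 23, 29, 31}.
v=13: a=13^1·(≡6), b=13^1·(≡9) mod 13; (6|13)=-1, (9|13)=+1; (−1)^{1·1·6}·(-1)^1·(+1)^1 = -1.
v=∞: 20697677 > 0 and 1881607 > 0  ⇒  (a,b)_∞ = +1.
v=5: a=5^0·(≡2), b=5^-4·(≡3) mod 5; (2|5)=-1, (3|5)=-1; (−1)^{0·-4·2}·(-1)^-4·(-1)^0 = +1.
v=11: a=11^1·(≡2), b=11^0·(≡2) mod 11; (2|11)=-1, (2|11)=-1; (−1)^{1·0·5}·(-1)^0·(-1)^1 = -1.
v=31: a=31^1·(≡20), b=31^1·(≡3) mod 31; (20|31)=+1, (3|31)=-1; (−1)^{1·1·15}·(+1)^1·(-1)^1 = +1.
v=29: a=29^1·(≡23), b=29^3·(≡17) mod 29; (23|29)=+1, (17|29)=-1; (−1)^{1·3·14}·(+1)^3·(-1)^1 = -1.
v=2: v_2(a)=0, v_2(b)=2; units ≡ 5, 7 (mod 8); ε·ε+αω+βω = 0·1+0·0+2·1 ≡ 0  ⇒  (a,b)_2 = +1.
v=23: a=23^1·(≡1), b=23^1·(≡20) mod 23; (1|23)=+1, (20|23)=-1; (−1)^{1·1·11}·(+1)^1·(-1)^1 = +1.
v=7: a=7^1·(≡4), b=7^1·(≡2) mod 7; (4|7)=+1, (2|7)=+1; (−1)^{1·1·3}·(+1)^1·(+1)^1 = -1.
(20697677, 1881607 / ℚ) ramifies at {7, 11, 13, 29}: a division algebra.

[7, 11, 13, 29]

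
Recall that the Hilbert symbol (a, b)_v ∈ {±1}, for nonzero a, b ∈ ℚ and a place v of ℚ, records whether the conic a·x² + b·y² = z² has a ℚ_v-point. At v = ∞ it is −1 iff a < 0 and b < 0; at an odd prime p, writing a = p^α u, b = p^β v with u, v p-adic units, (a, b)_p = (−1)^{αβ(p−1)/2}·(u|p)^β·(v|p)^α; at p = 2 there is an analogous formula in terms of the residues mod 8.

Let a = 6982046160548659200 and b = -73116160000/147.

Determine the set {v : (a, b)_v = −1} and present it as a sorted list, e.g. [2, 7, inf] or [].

Mod squares: a ≡ 2002, b ≡ -3. Check v ∈ {∞, 2, 3, 5, 7, 11, 13}.
v=11: a=11^1·(≡6), b=11^0·(≡10) mod 11; (6|11)=-1, (10|11)=-1; (−1)^{1·0·5}·(-1)^0·(-1)^1 = -1.
v=7: a=7^3·(≡5), b=7^-2·(≡4) mod 7; (5|7)=-1, (4|7)=+1; (−1)^{3·-2·3}·(-1)^-2·(+1)^3 = +1.
v=5: a=5^2·(≡3), b=5^4·(≡2) mod 5; (3|5)=-1, (2|5)=-1; (−1)^{2·4·2}·(-1)^4·(-1)^2 = +1.
v=13: a=13^7·(≡7), b=13^4·(≡3) mod 13; (7|13)=-1, (3|13)=+1; (−1)^{7·4·6}·(-1)^4·(+1)^7 = +1.
v=∞: 2002 > 0 and -3 < 0  ⇒  (a,b)_∞ = +1.
v=3: a=3^2·(≡1), b=3^-1·(≡2) mod 3; (1|3)=+1, (2|3)=-1; (−1)^{2·-1·1}·(+1)^-1·(-1)^2 = +1.
v=2: v_2(a)=17, v_2(b)=12; units ≡ 1, 5 (mod 8); ε·ε+αω+βω = 0·0+17·1+12·0 ≡ 1  ⇒  (a,b)_2 = -1.
Ram(2002, -3) = {2, 11}; no ℚ_2-point on the conic.

[2, 11]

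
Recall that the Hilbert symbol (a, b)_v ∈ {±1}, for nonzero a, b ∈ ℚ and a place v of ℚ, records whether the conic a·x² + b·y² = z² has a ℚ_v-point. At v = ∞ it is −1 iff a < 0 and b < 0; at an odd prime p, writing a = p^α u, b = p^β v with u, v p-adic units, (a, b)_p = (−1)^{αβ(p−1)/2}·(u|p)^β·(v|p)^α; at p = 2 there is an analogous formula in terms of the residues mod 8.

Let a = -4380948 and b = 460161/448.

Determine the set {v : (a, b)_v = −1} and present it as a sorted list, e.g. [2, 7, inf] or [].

Mod squares: a ≡ -121693, b ≡ 39767. Check v ∈ {∞, 2, 3, 7, 11, 13, 19, 23, 37}.
v=∞: -121693 < 0 and 39767 > 0  ⇒  (a,b)_∞ = +1.
v=19: a=19^0·(≡15), b=19^1·(≡15) mod 19; (15|19)=-1, (15|19)=-1; (−1)^{0·1·9}·(-1)^1·(-1)^0 = -1.
v=2: v_2(a)=2, v_2(b)=-6; units ≡ 3, 7 (mod 8); ε·ε+αω+βω = 1·1+2·0+-6·1 ≡ 1  ⇒  (a,b)_2 = -1.
v=3: a=3^2·(≡2), b=3^4·(≡2) mod 3; (2|3)=-1, (2|3)=-1; (−1)^{2·4·1}·(-1)^4·(-1)^2 = +1.
v=13: a=13^1·(≡3), b=13^1·(≡4) mod 13; (3|13)=+1, (4|13)=+1; (−1)^{1·1·6}·(+1)^1·(+1)^1 = +1.
v=37: a=37^1·(≡33), b=37^0·(≡35) mod 37; (33|37)=+1, (35|37)=-1; (−1)^{1·0·18}·(+1)^0·(-1)^1 = -1.
v=7: a=7^0·(≡2), b=7^-1·(≡2) mod 7; (2|7)=+1, (2|7)=+1; (−1)^{0·-1·3}·(+1)^-1·(+1)^0 = +1.
v=11: a=11^1·(≡9), b=11^0·(≡8) mod 11; (9|11)=+1, (8|11)=-1; (−1)^{1·0·5}·(+1)^0·(-1)^1 = -1.
v=23: a=23^1·(≡10), b=23^1·(≡6) mod 23; (10|23)=-1, (6|23)=+1; (−1)^{1·1·11}·(-1)^1·(+1)^1 = +1.
|Ram(-121693, 39767)| = 4, even; anisotropic at {2, 11, 19, 37}.

[2, 11, 19, 37]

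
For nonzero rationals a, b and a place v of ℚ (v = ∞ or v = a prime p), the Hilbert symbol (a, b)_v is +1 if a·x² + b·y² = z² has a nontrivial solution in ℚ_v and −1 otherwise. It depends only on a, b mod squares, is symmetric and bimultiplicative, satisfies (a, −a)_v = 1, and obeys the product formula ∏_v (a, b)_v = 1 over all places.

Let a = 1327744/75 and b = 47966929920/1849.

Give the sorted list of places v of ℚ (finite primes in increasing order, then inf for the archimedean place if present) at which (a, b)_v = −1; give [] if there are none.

[5, 11, 13, 31]

Mod squares: a ≡ 62238, b ≡ 578305. Check v ∈ {∞, 2, 3, 5, 7, 11, 13, 23, 31, 41, 43}.
v=∞: 62238 > 0 and 578305 > 0  ⇒  (a,b)_∞ = +1.
v=7: a=7^0·(≡1), b=7^1·(≡1) mod 7; (1|7)=+1, (1|7)=+1; (−1)^{0·1·3}·(+1)^1·(+1)^0 = +1.
v=13: a=13^0·(≡8), b=13^1·(≡3) mod 13; (8|13)=-1, (3|13)=+1; (−1)^{0·1·6}·(-1)^1·(+1)^0 = -1.
v=41: a=41^1·(≡36), b=41^1·(≡31) mod 41; (36|41)=+1, (31|41)=+1; (−1)^{1·1·20}·(+1)^1·(+1)^1 = +1.
v=5: a=5^-2·(≡3), b=5^1·(≡1) mod 5; (3|5)=-1, (1|5)=+1; (−1)^{-2·1·2}·(-1)^1·(+1)^-2 = -1.
v=2: v_2(a)=7, v_2(b)=10; units ≡ 7, 1 (mod 8); ε·ε+αω+βω = 1·0+7·0+10·0 ≡ 0  ⇒  (a,b)_2 = +1.
v=11: a=11^1·(≡5), b=11^0·(≡8) mod 11; (5|11)=+1, (8|11)=-1; (−1)^{1·0·5}·(+1)^0·(-1)^1 = -1.
v=3: a=3^-1·(≡1), b=3^4·(≡1) mod 3; (1|3)=+1, (1|3)=+1; (−1)^{-1·4·1}·(+1)^4·(+1)^-1 = +1.
v=31: a=31^0·(≡13), b=31^1·(≡29) mod 31; (13|31)=-1, (29|31)=-1; (−1)^{0·1·15}·(-1)^1·(-1)^0 = -1.
v=23: a=23^1·(≡15), b=23^0·(≡3) mod 23; (15|23)=-1, (3|23)=+1; (−1)^{1·0·11}·(-1)^0·(+1)^1 = +1.
v=43: a=43^0·(≡40), b=43^-2·(≡6) mod 43; (40|43)=+1, (6|43)=+1; (−1)^{0·-2·21}·(+1)^-2·(+1)^0 = +1.
|Ram(62238, 578305)| = 4, even; anisotropic at {5, 11, 13, 31}.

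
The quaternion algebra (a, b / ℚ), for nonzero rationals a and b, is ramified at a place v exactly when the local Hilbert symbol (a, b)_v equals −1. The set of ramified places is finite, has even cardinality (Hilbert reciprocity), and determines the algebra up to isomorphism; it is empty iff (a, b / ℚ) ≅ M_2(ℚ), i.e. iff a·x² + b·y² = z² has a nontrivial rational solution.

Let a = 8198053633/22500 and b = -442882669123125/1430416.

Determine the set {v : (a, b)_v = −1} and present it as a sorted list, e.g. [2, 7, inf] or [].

Mod squares: a ≡ 3553, b ≡ -77. Check v ∈ {∞, 2, 3, 5, 7, 11, 13, 17, 19, 23, 31}.
v=19: a=19^1·(≡4), b=19^2·(≡12) mod 19; (4|19)=+1, (12|19)=-1; (−1)^{1·2·9}·(+1)^2·(-1)^1 = -1.
v=23: a=23^0·(≡21), b=23^-2·(≡22) mod 23; (21|23)=-1, (22|23)=-1; (−1)^{0·-2·11}·(-1)^-2·(-1)^0 = +1.
v=13: a=13^0·(≡12), b=13^-2·(≡3) mod 13; (12|13)=+1, (3|13)=+1; (−1)^{0·-2·6}·(+1)^-2·(+1)^0 = +1.
v=5: a=5^-4·(≡3), b=5^4·(≡3) mod 5; (3|5)=-1, (3|5)=-1; (−1)^{-4·4·2}·(-1)^4·(-1)^-4 = +1.
v=3: a=3^-2·(≡1), b=3^6·(≡1) mod 3; (1|3)=+1, (1|3)=+1; (−1)^{-2·6·1}·(+1)^6·(+1)^-2 = +1.
v=∞: 3553 > 0 and -77 < 0  ⇒  (a,b)_∞ = +1.
v=2: v_2(a)=-2, v_2(b)=-4; units ≡ 1, 3 (mod 8); ε·ε+αω+βω = 0·1+-2·1+-4·0 ≡ 0  ⇒  (a,b)_2 = +1.
v=17: a=17^1·(≡3), b=17^2·(≡1) mod 17; (3|17)=-1, (1|17)=+1; (−1)^{1·2·8}·(-1)^2·(+1)^1 = +1.
v=7: a=7^4·(≡4), b=7^1·(≡5) mod 7; (4|7)=+1, (5|7)=-1; (−1)^{4·1·3}·(+1)^1·(-1)^4 = +1.
v=31: a=31^2·(≡28), b=31^0·(≡4) mod 31; (28|31)=+1, (4|31)=+1; (−1)^{2·0·15}·(+1)^0·(+1)^2 = +1.
v=11: a=11^1·(≡3), b=11^3·(≡5) mod 11; (3|11)=+1, (5|11)=+1; (−1)^{1·3·5}·(+1)^3·(+1)^1 = -1.
(3553, -77 / ℚ) ramifies at {11, 19}: a division algebra.

[11, 19]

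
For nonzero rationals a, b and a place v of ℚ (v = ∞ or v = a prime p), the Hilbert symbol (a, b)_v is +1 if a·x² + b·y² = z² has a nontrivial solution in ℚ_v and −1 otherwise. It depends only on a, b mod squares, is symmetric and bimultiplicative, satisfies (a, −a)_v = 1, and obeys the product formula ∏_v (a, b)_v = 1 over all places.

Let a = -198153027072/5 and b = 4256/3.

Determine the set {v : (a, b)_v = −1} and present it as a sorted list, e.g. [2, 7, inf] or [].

(a, b) ≡ (-24310, 798) mod (ℚ^×)²; places V = {2, 3, 5, 7, 11, 13, 17, 19, ∞}.
(a,b)_2: α=9, β=5; u≡5, v≡7 (mod 8); ε(u)ε(v)=0·1, αω(v)=9·0, βω(u)=5·1; sum ≡ 1  ⇒  -1.
(a,b)_19: α=2, u≡3; β=1, v≡5 (mod 19); (3|19)=-1, (5|19)=+1; sign (−1)^0·-1^1·+1^2 = -1.
(a,b)_11: α=1, u≡9; β=0, v≡7 (mod 11); (9|11)=+1, (7|11)=-1; sign (−1)^0·+1^0·-1^1 = -1.
(a,b)_17: α=1, u≡1; β=0, v≡2 (mod 17); (1|17)=+1, (2|17)=+1; sign (−1)^0·+1^0·+1^1 = +1.
(a,b)_13: α=1, u≡11; β=0, v≡6 (mod 13); (11|13)=-1, (6|13)=-1; sign (−1)^0·-1^0·-1^1 = -1.
(a,b)_∞: sgn(-24310)=−, sgn(798)=+, so +1.
(a,b)_5: α=-1, u≡3; β=0, v≡2 (mod 5); (3|5)=-1, (2|5)=-1; sign (−1)^0·-1^0·-1^-1 = -1.
(a,b)_3: α=2, u≡2; β=-1, v≡2 (mod 3); (2|3)=-1, (2|3)=-1; sign (−1)^0·-1^-1·-1^2 = -1.
(a,b)_7: α=2, u≡1; β=1, v≡2 (mod 7); (1|7)=+1, (2|7)=+1; sign (−1)^0·+1^1·+1^2 = +1.
|Ram(-24310, 798)| = 6, even; anisotropic at {2, 3, 5, 11, 13, 19}.

[2, 3, 5, 11, 13, 19]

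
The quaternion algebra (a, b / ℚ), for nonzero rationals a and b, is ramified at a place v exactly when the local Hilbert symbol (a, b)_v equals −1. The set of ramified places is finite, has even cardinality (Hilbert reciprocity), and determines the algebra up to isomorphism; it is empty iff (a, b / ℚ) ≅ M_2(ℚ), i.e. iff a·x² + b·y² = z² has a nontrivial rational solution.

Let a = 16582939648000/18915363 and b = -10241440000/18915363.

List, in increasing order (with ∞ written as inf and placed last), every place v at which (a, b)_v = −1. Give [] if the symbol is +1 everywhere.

[2, 5, 11, 23]

Mod squares: a ≡ 7590, b ≡ -3. Check v ∈ {∞, 2, 3, 5, 11, 23, 31}.
v=3: a=3^-9·(≡1), b=3^-9·(≡2) mod 3; (1|3)=+1, (2|3)=-1; (−1)^{-9·-9·1}·(+1)^-9·(-1)^-9 = +1.
v=23: a=23^3·(≡9), b=23^2·(≡10) mod 23; (9|23)=+1, (10|23)=-1; (−1)^{3·2·11}·(+1)^2·(-1)^3 = -1.
v=11: a=11^3·(≡2), b=11^2·(≡10) mod 11; (2|11)=-1, (10|11)=-1; (−1)^{3·2·5}·(-1)^2·(-1)^3 = -1.
v=2: v_2(a)=13, v_2(b)=8; units ≡ 3, 5 (mod 8); ε·ε+αω+βω = 1·0+13·1+8·1 ≡ 1  ⇒  (a,b)_2 = -1.
v=5: a=5^3·(≡3), b=5^4·(≡2) mod 5; (3|5)=-1, (2|5)=-1; (−1)^{3·4·2}·(-1)^4·(-1)^3 = -1.
v=∞: 7590 > 0 and -3 < 0  ⇒  (a,b)_∞ = +1.
v=31: a=31^-2·(≡27), b=31^-2·(≡4) mod 31; (27|31)=-1, (4|31)=+1; (−1)^{-2·-2·15}·(-1)^-2·(+1)^-2 = +1.
Ram(7590, -3) = {2, 5, 11, 23}; no ℚ_2-point on the conic.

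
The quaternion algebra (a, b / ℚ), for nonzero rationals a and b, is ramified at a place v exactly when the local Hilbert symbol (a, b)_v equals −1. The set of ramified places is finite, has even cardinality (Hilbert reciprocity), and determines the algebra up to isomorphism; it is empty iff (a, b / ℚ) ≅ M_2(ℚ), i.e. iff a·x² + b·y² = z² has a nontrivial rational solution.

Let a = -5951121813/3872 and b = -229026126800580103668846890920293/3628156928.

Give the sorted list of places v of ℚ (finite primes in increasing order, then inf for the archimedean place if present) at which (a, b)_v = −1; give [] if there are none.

[2, 3, 7, 17, 29, inf]

Mod squares: a ≡ -15834, b ≡ -714. Check v ∈ {∞, 2, 3, 7, 11, 13, 17, 29}.
v=2: v_2(a)=-5, v_2(b)=-11; units ≡ 3, 3 (mod 8); ε·ε+αω+βω = 1·1+-5·1+-11·1 ≡ 1  ⇒  (a,b)_2 = -1.
v=∞: -15834 < 0 and -714 < 0  ⇒  (a,b)_∞ = -1.
v=17: a=17^4·(≡10), b=17^11·(≡16) mod 17; (10|17)=-1, (16|17)=+1; (−1)^{4·11·8}·(-1)^11·(+1)^4 = -1.
v=3: a=3^3·(≡2), b=3^9·(≡2) mod 3; (2|3)=-1, (2|3)=-1; (−1)^{3·9·1}·(-1)^9·(-1)^3 = -1.
v=13: a=13^1·(≡10), b=13^4·(≡10) mod 13; (10|13)=+1, (10|13)=+1; (−1)^{1·4·6}·(+1)^4·(+1)^1 = +1.
v=29: a=29^1·(≡16), b=29^4·(≡19) mod 29; (16|29)=+1, (19|29)=-1; (−1)^{1·4·14}·(+1)^4·(-1)^1 = -1.
v=11: a=11^-2·(≡10), b=11^-6·(≡4) mod 11; (10|11)=-1, (4|11)=+1; (−1)^{-2·-6·5}·(-1)^-6·(+1)^-2 = +1.
v=7: a=7^1·(≡3), b=7^5·(≡3) mod 7; (3|7)=-1, (3|7)=-1; (−1)^{1·5·3}·(-1)^5·(-1)^1 = -1.
|Ram(-15834, -714)| = 6, even; anisotropic at {2, 3, 7, 17, 29, ∞}.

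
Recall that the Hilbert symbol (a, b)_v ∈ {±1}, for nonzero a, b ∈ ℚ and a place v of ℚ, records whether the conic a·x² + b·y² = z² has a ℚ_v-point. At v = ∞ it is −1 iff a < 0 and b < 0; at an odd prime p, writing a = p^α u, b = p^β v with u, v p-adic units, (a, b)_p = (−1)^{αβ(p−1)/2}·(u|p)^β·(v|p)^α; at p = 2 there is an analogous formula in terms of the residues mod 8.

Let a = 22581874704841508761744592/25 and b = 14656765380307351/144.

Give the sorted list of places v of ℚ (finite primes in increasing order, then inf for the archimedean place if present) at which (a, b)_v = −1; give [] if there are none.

Mod squares: a ≡ 3106277, b ≡ 31. Check v ∈ {∞, 2, 3, 5, 7, 29, 31, 43, 47, 53}.
v=5: a=5^-2·(≡2), b=5^0·(≡4) mod 5; (2|5)=-1, (4|5)=+1; (−1)^{-2·0·2}·(-1)^0·(+1)^-2 = +1.
v=2: v_2(a)=4, v_2(b)=-4; units ≡ 5, 7 (mod 8); ε·ε+αω+βω = 0·1+4·0+-4·1 ≡ 0  ⇒  (a,b)_2 = +1.
v=43: a=43^3·(≡37), b=43^2·(≡21) mod 43; (37|43)=-1, (21|43)=+1; (−1)^{3·2·21}·(-1)^2·(+1)^3 = +1.
v=7: a=7^2·(≡6), b=7^2·(≡6) mod 7; (6|7)=-1, (6|7)=-1; (−1)^{2·2·3}·(-1)^2·(-1)^2 = +1.
v=31: a=31^2·(≡6), b=31^1·(≡1) mod 31; (6|31)=-1, (1|31)=+1; (−1)^{2·1·15}·(-1)^1·(+1)^2 = -1.
v=∞: 3106277 > 0 and 31 > 0  ⇒  (a,b)_∞ = +1.
v=3: a=3^0·(≡2), b=3^-2·(≡1) mod 3; (2|3)=-1, (1|3)=+1; (−1)^{0·-2·1}·(-1)^-2·(+1)^0 = +1.
v=29: a=29^3·(≡22), b=29^2·(≡26) mod 29; (22|29)=+1, (26|29)=-1; (−1)^{3·2·14}·(+1)^2·(-1)^3 = -1.
v=47: a=47^3·(≡36), b=47^2·(≡29) mod 47; (36|47)=+1, (29|47)=-1; (−1)^{3·2·23}·(+1)^2·(-1)^3 = -1.
v=53: a=53^3·(≡49), b=53^2·(≡23) mod 53; (49|53)=+1, (23|53)=-1; (−1)^{3·2·26}·(+1)^2·(-1)^3 = -1.
Ram(3106277, 31) = {29, 31, 47, 53}; no ℚ_29-point on the conic.

[29, 31, 47, 53]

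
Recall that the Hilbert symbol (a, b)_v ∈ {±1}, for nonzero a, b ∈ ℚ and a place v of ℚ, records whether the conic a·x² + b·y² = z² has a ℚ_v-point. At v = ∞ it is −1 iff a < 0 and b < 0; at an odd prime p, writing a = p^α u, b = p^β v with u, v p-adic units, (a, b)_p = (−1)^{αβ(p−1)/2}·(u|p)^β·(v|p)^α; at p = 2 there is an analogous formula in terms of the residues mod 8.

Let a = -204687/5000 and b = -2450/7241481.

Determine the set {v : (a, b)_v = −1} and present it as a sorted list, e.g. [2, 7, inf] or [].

[7, inf]

(a, b) ≡ (-14, -2) mod (ℚ^×)²; places V = {2, 3, 5, 7, 13, 19, 23, ∞}.
(a,b)_13: α=0, u≡3; β=-2, v≡7 (mod 13); (3|13)=+1, (7|13)=-1; sign (−1)^0·+1^-2·-1^0 = +1.
(a,b)_∞: sgn(-14)=−, sgn(-2)=−, so -1.
(a,b)_19: α=2, u≡1; β=0, v≡7 (mod 19); (1|19)=+1, (7|19)=+1; sign (−1)^0·+1^0·+1^2 = +1.
(a,b)_23: α=0, u≡4; β=-2, v≡20 (mod 23); (4|23)=+1, (20|23)=-1; sign (−1)^0·+1^-2·-1^0 = +1.
(a,b)_2: α=-3, β=1; u≡1, v≡7 (mod 8); ε(u)ε(v)=0·1, αω(v)=-3·0, βω(u)=1·0; sum ≡ 0  ⇒  +1.
(a,b)_5: α=-4, u≡1; β=2, v≡2 (mod 5); (1|5)=+1, (2|5)=-1; sign (−1)^0·+1^2·-1^-4 = +1.
(a,b)_7: α=1, u≡6; β=2, v≡3 (mod 7); (6|7)=-1, (3|7)=-1; sign (−1)^0·-1^2·-1^1 = -1.
(a,b)_3: α=4, u≡1; β=-4, v≡1 (mod 3); (1|3)=+1, (1|3)=+1; sign (−1)^0·+1^-4·+1^4 = +1.
(-14, -2 / ℚ) ramifies at {7, ∞}: a division algebra.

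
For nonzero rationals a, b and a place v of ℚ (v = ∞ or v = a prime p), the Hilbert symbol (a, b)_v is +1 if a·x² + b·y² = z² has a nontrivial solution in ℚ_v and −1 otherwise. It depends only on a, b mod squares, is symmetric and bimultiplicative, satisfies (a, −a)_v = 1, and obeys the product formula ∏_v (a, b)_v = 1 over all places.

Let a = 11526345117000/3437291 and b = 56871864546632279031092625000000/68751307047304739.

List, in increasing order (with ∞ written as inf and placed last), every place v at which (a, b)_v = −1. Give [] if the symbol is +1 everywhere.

[3, 11, 17, 19]

Mod squares: a ≡ 3943830, b ≡ 34595. Check v ∈ {∞, 2, 3, 5, 7, 11, 13, 17, 19, 23, 37, 43}.
v=37: a=37^1·(≡36), b=37^3·(≡12) mod 37; (36|37)=+1, (12|37)=+1; (−1)^{1·3·18}·(+1)^3·(+1)^1 = +1.
v=3: a=3^9·(≡1), b=3^16·(≡2) mod 3; (1|3)=+1, (2|3)=-1; (−1)^{9·16·1}·(+1)^16·(-1)^9 = -1.
v=2: v_2(a)=3, v_2(b)=6; units ≡ 3, 3 (mod 8); ε·ε+αω+βω = 1·1+3·1+6·1 ≡ 0  ⇒  (a,b)_2 = +1.
v=∞: 3943830 > 0 and 34595 > 0  ⇒  (a,b)_∞ = +1.
v=19: a=19^1·(≡2), b=19^2·(≡8) mod 19; (2|19)=-1, (8|19)=-1; (−1)^{1·2·9}·(-1)^2·(-1)^1 = -1.
v=5: a=5^3·(≡1), b=5^9·(≡1) mod 5; (1|5)=+1, (1|5)=+1; (−1)^{3·9·2}·(+1)^9·(+1)^3 = +1.
v=43: a=43^-2·(≡20), b=43^-4·(≡13) mod 43; (20|43)=-1, (13|43)=+1; (−1)^{-2·-4·21}·(-1)^-4·(+1)^-2 = +1.
v=7: a=7^2·(≡4), b=7^6·(≡4) mod 7; (4|7)=+1, (4|7)=+1; (−1)^{2·6·3}·(+1)^6·(+1)^2 = +1.
v=11: a=11^-1·(≡8), b=11^-3·(≡7) mod 11; (8|11)=-1, (7|11)=-1; (−1)^{-1·-3·5}·(-1)^-3·(-1)^-1 = -1.
v=17: a=17^1·(≡13), b=17^3·(≡11) mod 17; (13|17)=+1, (11|17)=-1; (−1)^{1·3·8}·(+1)^3·(-1)^1 = -1.
v=23: a=23^0·(≡22), b=23^-2·(≡8) mod 23; (22|23)=-1, (8|23)=+1; (−1)^{0·-2·11}·(-1)^-2·(+1)^0 = +1.
v=13: a=13^-2·(≡11), b=13^-4·(≡2) mod 13; (11|13)=-1, (2|13)=-1; (−1)^{-2·-4·6}·(-1)^-4·(-1)^-2 = +1.
(3943830, 34595 / ℚ) ramifies at {3, 11, 17, 19}: a division algebra.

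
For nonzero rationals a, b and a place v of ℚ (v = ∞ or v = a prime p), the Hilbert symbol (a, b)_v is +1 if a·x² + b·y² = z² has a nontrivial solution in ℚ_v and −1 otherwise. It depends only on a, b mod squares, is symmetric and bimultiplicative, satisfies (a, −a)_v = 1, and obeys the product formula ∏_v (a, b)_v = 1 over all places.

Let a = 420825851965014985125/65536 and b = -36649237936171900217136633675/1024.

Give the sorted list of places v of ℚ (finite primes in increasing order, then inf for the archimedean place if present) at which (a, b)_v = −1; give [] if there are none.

[5, 7, 11, 17, 19, 23]

(a, b) ≡ (60605, -323323) mod (ℚ^×)²; places V = {2, 3, 5, 7, 11, 13, 17, 19, 23, 31, ∞}.
(a,b)_2: α=-16, β=-10; u≡5, v≡5 (mod 8); ε(u)ε(v)=0·0, αω(v)=-16·1, βω(u)=-10·1; sum ≡ 0  ⇒  +1.
(a,b)_5: α=3, u≡1; β=2, v≡2 (mod 5); (1|5)=+1, (2|5)=-1; sign (−1)^0·+1^2·-1^3 = -1.
(a,b)_11: α=0, u≡6; β=1, v≡10 (mod 11); (6|11)=-1, (10|11)=-1; sign (−1)^0·-1^1·-1^0 = -1.
(a,b)_19: α=2, u≡2; β=3, v≡5 (mod 19); (2|19)=-1, (5|19)=+1; sign (−1)^0·-1^3·+1^2 = -1.
(a,b)_31: α=1, u≡2; β=2, v≡7 (mod 31); (2|31)=+1, (7|31)=+1; sign (−1)^0·+1^2·+1^1 = +1.
(a,b)_23: α=1, u≡6; β=2, v≡7 (mod 23); (6|23)=+1, (7|23)=-1; sign (−1)^0·+1^2·-1^1 = -1.
(a,b)_13: α=2, u≡4; β=3, v≡11 (mod 13); (4|13)=+1, (11|13)=-1; sign (−1)^0·+1^3·-1^2 = +1.
(a,b)_7: α=4, u≡3; β=5, v≡2 (mod 7); (3|7)=-1, (2|7)=+1; sign (−1)^0·-1^5·+1^4 = -1.
(a,b)_∞: sgn(60605)=+, sgn(-323323)=−, so +1.
(a,b)_3: α=8, u≡2; β=6, v≡2 (mod 3); (2|3)=-1, (2|3)=-1; sign (−1)^0·-1^6·-1^8 = +1.
(a,b)_17: α=3, u≡6; β=5, v≡1 (mod 17); (6|17)=-1, (1|17)=+1; sign (−1)^0·-1^5·+1^3 = -1.
Ram(60605, -323323) = {5, 7, 11, 17, 19, 23}; no ℚ_5-point on the conic.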